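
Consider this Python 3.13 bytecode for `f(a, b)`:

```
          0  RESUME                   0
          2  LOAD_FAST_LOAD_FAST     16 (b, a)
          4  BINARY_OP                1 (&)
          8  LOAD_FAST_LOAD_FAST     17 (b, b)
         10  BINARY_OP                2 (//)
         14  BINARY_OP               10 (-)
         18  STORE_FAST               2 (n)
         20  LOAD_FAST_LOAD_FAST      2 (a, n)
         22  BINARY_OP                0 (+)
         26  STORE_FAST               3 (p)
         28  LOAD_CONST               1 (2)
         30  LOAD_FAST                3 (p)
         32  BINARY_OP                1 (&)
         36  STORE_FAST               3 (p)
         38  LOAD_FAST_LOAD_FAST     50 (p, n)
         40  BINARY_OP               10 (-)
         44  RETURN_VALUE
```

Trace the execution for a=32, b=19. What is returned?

LOAD_FAST_LOAD_FAST b,a → push 19,32. Stack: [19, 32]
BINARY_OP & → 19 & 32 = 0. Stack: [0]
LOAD_FAST_LOAD_FAST b,b → push 19,19. Stack: [0, 19, 19]
BINARY_OP // → 19 // 19 = 1. Stack: [0, 1]
BINARY_OP - → 0 - 1 = -1. Stack: [-1]
STORE_FAST n → n=-1. Stack: []
LOAD_FAST_LOAD_FAST a,n → push 32,-1. Stack: [32, -1]
BINARY_OP + → 32 + -1 = 31. Stack: [31]
STORE_FAST p → p=31. Stack: []
LOAD_CONST → push 2. Stack: [2]
LOAD_FAST p → push 31. Stack: [2, 31]
BINARY_OP & → 2 & 31 = 2. Stack: [2]
STORE_FAST p → p=2. Stack: []
LOAD_FAST_LOAD_FAST p,n → push 2,-1. Stack: [2, -1]
BINARY_OP - → 2 - -1 = 3. Stack: [3]
RETURN_VALUE → return 3.

3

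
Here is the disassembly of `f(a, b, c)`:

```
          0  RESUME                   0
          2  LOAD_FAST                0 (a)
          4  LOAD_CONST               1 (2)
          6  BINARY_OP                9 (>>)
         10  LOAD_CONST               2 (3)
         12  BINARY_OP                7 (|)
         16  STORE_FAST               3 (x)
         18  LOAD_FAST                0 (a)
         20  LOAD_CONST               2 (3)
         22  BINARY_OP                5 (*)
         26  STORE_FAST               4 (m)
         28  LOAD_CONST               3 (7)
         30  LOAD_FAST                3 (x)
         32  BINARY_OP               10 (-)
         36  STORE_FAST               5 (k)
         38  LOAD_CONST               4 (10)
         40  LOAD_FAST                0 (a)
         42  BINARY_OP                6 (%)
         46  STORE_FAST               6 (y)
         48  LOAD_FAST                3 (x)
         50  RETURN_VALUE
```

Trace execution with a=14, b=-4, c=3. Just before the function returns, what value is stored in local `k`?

LOAD_FAST a → push 14. Stack: [14]
LOAD_CONST → push 2. Stack: [14, 2]
BINARY_OP >> → 14 >> 2 = 3. Stack: [3]
LOAD_CONST → push 3. Stack: [3, 3]
BINARY_OP | → 3 | 3 = 3. Stack: [3]
STORE_FAST x → x=3. Stack: []
LOAD_FAST a → push 14. Stack: [14]
LOAD_CONST → push 3. Stack: [14, 3]
BINARY_OP * → 14 * 3 = 42. Stack: [42]
STORE_FAST m → m=42. Stack: []
LOAD_CONST → push 7. Stack: [7]
LOAD_FAST x → push 3. Stack: [7, 3]
BINARY_OP - → 7 - 3 = 4. Stack: [4]
STORE_FAST k → k=4. Stack: []
LOAD_CONST → push 10. Stack: [10]
LOAD_FAST a → push 14. Stack: [10, 14]
BINARY_OP % → 10 % 14 = 10. Stack: [10]
STORE_FAST y → y=10. Stack: []
LOAD_FAST x → push 3. Stack: [3]
RETURN_VALUE → return 3.

4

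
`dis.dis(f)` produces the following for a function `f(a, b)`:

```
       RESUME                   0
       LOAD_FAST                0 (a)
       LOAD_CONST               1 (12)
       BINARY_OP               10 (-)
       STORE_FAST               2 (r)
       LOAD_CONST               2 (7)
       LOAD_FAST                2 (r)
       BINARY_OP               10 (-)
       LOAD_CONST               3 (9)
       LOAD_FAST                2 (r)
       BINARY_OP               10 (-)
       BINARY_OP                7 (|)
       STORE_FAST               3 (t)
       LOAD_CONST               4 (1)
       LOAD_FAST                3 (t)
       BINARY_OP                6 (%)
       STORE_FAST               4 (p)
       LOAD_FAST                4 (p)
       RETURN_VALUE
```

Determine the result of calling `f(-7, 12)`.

LOAD_FAST a → push -7. Stack: [-7]
LOAD_CONST → push 12. Stack: [-7, 12]
BINARY_OP - → -7 - 12 = -19. Stack: [-19]
STORE_FAST r → r=-19. Stack: []
LOAD_CONST → push 7. Stack: [7]
LOAD_FAST r → push -19. Stack: [7, -19]
BINARY_OP - → 7 - -19 = 26. Stack: [26]
LOAD_CONST → push 9. Stack: [26, 9]
LOAD_FAST r → push -19. Stack: [26, 9, -19]
BINARY_OP - → 9 - -19 = 28. Stack: [26, 28]
BINARY_OP | → 26 | 28 = 30. Stack: [30]
STORE_FAST t → t=30. Stack: []
LOAD_CONST → push 1. Stack: [1]
LOAD_FAST t → push 30. Stack: [1, 30]
BINARY_OP % → 1 % 30 = 1. Stack: [1]
STORE_FAST p → p=1. Stack: []
LOAD_FAST p → push 1. Stack: [1]
RETURN_VALUE → return 1.

1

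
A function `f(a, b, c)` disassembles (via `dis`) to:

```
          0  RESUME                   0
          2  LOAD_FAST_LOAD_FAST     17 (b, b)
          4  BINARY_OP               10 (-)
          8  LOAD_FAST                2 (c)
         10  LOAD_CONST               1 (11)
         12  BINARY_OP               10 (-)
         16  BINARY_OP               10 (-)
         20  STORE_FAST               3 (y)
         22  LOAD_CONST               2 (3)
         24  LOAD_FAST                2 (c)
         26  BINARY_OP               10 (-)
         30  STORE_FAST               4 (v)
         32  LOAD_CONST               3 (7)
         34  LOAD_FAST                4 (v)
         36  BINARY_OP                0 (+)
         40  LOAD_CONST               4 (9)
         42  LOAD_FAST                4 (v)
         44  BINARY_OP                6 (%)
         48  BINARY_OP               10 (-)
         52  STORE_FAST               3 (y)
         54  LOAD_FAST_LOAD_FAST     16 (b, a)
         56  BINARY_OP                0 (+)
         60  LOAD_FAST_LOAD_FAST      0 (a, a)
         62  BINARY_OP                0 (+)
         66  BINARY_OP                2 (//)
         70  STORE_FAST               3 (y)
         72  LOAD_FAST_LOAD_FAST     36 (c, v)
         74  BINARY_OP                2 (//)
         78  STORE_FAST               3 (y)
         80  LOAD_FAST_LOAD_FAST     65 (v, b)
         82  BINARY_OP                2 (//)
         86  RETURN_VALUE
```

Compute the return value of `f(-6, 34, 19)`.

-1

LOAD_FAST_LOAD_FAST b,b → push 34,34. Stack: [34, 34]
BINARY_OP - → 34 - 34 = 0. Stack: [0]
LOAD_FAST c → push 19. Stack: [0, 19]
LOAD_CONST → push 11. Stack: [0, 19, 11]
BINARY_OP - → 19 - 11 = 8. Stack: [0, 8]
BINARY_OP - → 0 - 8 = -8. Stack: [-8]
STORE_FAST y → y=-8. Stack: []
LOAD_CONST → push 3. Stack: [3]
LOAD_FAST c → push 19. Stack: [3, 19]
BINARY_OP - → 3 - 19 = -16. Stack: [-16]
STORE_FAST v → v=-16. Stack: []
LOAD_CONST → push 7. Stack: [7]
LOAD_FAST v → push -16. Stack: [7, -16]
BINARY_OP + → 7 + -16 = -9. Stack: [-9]
LOAD_CONST → push 9. Stack: [-9, 9]
LOAD_FAST v → push -16. Stack: [-9, 9, -16]
BINARY_OP % → 9 % -16 = -7. Stack: [-9, -7]
BINARY_OP - → -9 - -7 = -2. Stack: [-2]
STORE_FAST y → y=-2. Stack: []
LOAD_FAST_LOAD_FAST b,a → push 34,-6. Stack: [34, -6]
BINARY_OP + → 34 + -6 = 28. Stack: [28]
LOAD_FAST_LOAD_FAST a,a → push -6,-6. Stack: [28, -6, -6]
BINARY_OP + → -6 + -6 = -12. Stack: [28, -12]
BINARY_OP // → 28 // -12 = -3. Stack: [-3]
STORE_FAST y → y=-3. Stack: []
LOAD_FAST_LOAD_FAST c,v → push 19,-16. Stack: [19, -16]
BINARY_OP // → 19 // -16 = -2. Stack: [-2]
STORE_FAST y → y=-2. Stack: []
LOAD_FAST_LOAD_FAST v,b → push -16,34. Stack: [-16, 34]
BINARY_OP // → -16 // 34 = -1. Stack: [-1]
RETURN_VALUE → return -1.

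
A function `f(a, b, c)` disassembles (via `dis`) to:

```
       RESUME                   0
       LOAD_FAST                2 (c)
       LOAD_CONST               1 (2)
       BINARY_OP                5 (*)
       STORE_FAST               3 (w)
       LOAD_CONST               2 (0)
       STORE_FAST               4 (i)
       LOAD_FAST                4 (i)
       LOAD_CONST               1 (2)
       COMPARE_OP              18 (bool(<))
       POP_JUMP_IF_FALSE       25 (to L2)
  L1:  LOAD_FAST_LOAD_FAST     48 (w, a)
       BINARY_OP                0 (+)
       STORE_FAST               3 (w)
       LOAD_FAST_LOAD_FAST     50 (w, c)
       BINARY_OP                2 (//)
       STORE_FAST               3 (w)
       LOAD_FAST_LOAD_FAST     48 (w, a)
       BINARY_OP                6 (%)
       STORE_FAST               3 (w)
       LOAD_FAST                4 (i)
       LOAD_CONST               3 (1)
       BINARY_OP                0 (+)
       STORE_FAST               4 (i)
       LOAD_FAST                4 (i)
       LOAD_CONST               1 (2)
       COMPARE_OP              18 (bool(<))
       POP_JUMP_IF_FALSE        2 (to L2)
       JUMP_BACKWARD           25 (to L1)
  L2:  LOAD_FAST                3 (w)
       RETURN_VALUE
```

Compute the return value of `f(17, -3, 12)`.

LOAD_FAST c → push 12. Stack: [12]
LOAD_CONST → push 2. Stack: [12, 2]
BINARY_OP * → 12 * 2 = 24. Stack: [24]
STORE_FAST w → w=24. Stack: []
LOAD_CONST → push 0. Stack: [0]
STORE_FAST i → i=0. Stack: []
LOAD_FAST i → push 0. Stack: [0]
LOAD_CONST → push 2. Stack: [0, 2]
COMPARE_OP bool(<) → 0 vs 2 = True. Stack: [True]
POP_JUMP_IF_FALSE → pop True; no jump. Stack: []
LOAD_FAST_LOAD_FAST w,a → push 24,17. Stack: [24, 17]
BINARY_OP + → 24 + 17 = 41. Stack: [41]
STORE_FAST w → w=41. Stack: []
LOAD_FAST_LOAD_FAST w,c → push 41,12. Stack: [41, 12]
BINARY_OP // → 41 // 12 = 3. Stack: [3]
STORE_FAST w → w=3. Stack: []
LOAD_FAST_LOAD_FAST w,a → push 3,17. Stack: [3, 17]
BINARY_OP % → 3 % 17 = 3. Stack: [3]
STORE_FAST w → w=3. Stack: []
LOAD_FAST i → push 0. Stack: [0]
LOAD_CONST → push 1. Stack: [0, 1]
BINARY_OP + → 0 + 1 = 1. Stack: [1]
STORE_FAST i → i=1. Stack: []
LOAD_FAST i → push 1. Stack: [1]
LOAD_CONST → push 2. Stack: [1, 2]
COMPARE_OP bool(<) → 1 vs 2 = True. Stack: [True]
POP_JUMP_IF_FALSE → pop True; no jump. Stack: []
LOAD_FAST_LOAD_FAST w,a → push 3,17. Stack: [3, 17]
BINARY_OP + → 3 + 17 = 20. Stack: [20]
STORE_FAST w → w=20. Stack: []
LOAD_FAST_LOAD_FAST w,c → push 20,12. Stack: [20, 12]
BINARY_OP // → 20 // 12 = 1. Stack: [1]
STORE_FAST w → w=1. Stack: []
LOAD_FAST_LOAD_FAST w,a → push 1,17. Stack: [1, 17]
BINARY_OP % → 1 % 17 = 1. Stack: [1]
STORE_FAST w → w=1. Stack: []
LOAD_FAST i → push 1. Stack: [1]
LOAD_CONST → push 1. Stack: [1, 1]
BINARY_OP + → 1 + 1 = 2. Stack: [2]
STORE_FAST i → i=2. Stack: []
LOAD_FAST i → push 2. Stack: [2]
LOAD_CONST → push 2. Stack: [2, 2]
COMPARE_OP bool(<) → 2 vs 2 = False. Stack: [False]
POP_JUMP_IF_FALSE → pop False; jump. Stack: []
LOAD_FAST w → push 1. Stack: [1]
RETURN_VALUE → return 1.

1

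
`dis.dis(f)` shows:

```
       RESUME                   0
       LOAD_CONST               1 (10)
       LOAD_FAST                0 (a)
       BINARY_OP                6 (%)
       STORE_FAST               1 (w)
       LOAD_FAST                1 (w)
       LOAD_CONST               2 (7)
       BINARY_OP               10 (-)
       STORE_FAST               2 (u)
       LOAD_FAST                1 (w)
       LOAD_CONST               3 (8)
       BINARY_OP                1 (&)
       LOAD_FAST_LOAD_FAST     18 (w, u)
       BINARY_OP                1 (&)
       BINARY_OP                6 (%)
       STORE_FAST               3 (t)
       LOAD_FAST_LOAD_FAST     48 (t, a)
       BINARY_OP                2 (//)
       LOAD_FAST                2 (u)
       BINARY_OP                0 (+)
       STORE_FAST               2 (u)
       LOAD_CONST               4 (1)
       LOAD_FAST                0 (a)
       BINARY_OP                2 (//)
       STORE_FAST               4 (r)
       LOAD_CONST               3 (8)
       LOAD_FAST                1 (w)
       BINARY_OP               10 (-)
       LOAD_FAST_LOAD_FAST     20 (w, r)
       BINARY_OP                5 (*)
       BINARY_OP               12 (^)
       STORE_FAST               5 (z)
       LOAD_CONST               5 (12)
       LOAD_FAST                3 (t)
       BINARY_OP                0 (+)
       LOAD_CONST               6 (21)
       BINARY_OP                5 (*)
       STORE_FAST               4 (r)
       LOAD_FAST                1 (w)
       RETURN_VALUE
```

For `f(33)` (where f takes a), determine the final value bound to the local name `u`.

3

LOAD_CONST → push 10. Stack: [10]
LOAD_FAST a → push 33. Stack: [10, 33]
BINARY_OP % → 10 % 33 = 10. Stack: [10]
STORE_FAST w → w=10. Stack: []
LOAD_FAST w → push 10. Stack: [10]
LOAD_CONST → push 7. Stack: [10, 7]
BINARY_OP - → 10 - 7 = 3. Stack: [3]
STORE_FAST u → u=3. Stack: []
LOAD_FAST w → push 10. Stack: [10]
LOAD_CONST → push 8. Stack: [10, 8]
BINARY_OP & → 10 & 8 = 8. Stack: [8]
LOAD_FAST_LOAD_FAST w,u → push 10,3. Stack: [8, 10, 3]
BINARY_OP & → 10 & 3 = 2. Stack: [8, 2]
BINARY_OP % → 8 % 2 = 0. Stack: [0]
STORE_FAST t → t=0. Stack: []
LOAD_FAST_LOAD_FAST t,a → push 0,33. Stack: [0, 33]
BINARY_OP // → 0 // 33 = 0. Stack: [0]
LOAD_FAST u → push 3. Stack: [0, 3]
BINARY_OP + → 0 + 3 = 3. Stack: [3]
STORE_FAST u → u=3. Stack: []
LOAD_CONST → push 1. Stack: [1]
LOAD_FAST a → push 33. Stack: [1, 33]
BINARY_OP // → 1 // 33 = 0. Stack: [0]
STORE_FAST r → r=0. Stack: []
LOAD_CONST → push 8. Stack: [8]
LOAD_FAST w → push 10. Stack: [8, 10]
BINARY_OP - → 8 - 10 = -2. Stack: [-2]
LOAD_FAST_LOAD_FAST w,r → push 10,0. Stack: [-2, 10, 0]
BINARY_OP * → 10 * 0 = 0. Stack: [-2, 0]
BINARY_OP ^ → -2 ^ 0 = -2. Stack: [-2]
STORE_FAST z → z=-2. Stack: []
LOAD_CONST → push 12. Stack: [12]
LOAD_FAST t → push 0. Stack: [12, 0]
BINARY_OP + → 12 + 0 = 12. Stack: [12]
LOAD_CONST → push 21. Stack: [12, 21]
BINARY_OP * → 12 * 21 = 252. Stack: [252]
STORE_FAST r → r=252. Stack: []
LOAD_FAST w → push 10. Stack: [10]
RETURN_VALUE → return 10.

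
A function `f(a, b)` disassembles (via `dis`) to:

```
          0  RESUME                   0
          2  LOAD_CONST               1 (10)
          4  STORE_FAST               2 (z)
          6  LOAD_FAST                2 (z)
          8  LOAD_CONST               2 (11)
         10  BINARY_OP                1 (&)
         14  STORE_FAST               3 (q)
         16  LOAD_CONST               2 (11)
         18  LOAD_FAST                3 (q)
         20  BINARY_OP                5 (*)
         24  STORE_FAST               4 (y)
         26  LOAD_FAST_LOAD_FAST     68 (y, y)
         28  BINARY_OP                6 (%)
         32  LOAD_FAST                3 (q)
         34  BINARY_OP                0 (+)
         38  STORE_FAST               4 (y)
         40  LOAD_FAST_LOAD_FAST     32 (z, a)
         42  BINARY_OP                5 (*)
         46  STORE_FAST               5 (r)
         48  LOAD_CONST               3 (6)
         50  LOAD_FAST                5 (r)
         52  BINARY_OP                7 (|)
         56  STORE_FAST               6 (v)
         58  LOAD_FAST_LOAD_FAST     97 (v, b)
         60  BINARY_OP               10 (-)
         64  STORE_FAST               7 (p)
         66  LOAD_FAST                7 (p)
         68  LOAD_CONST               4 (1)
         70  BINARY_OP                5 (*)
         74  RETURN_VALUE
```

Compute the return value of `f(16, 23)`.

LOAD_CONST → push 10. Stack: [10]
STORE_FAST z → z=10. Stack: []
LOAD_FAST z → push 10. Stack: [10]
LOAD_CONST → push 11. Stack: [10, 11]
BINARY_OP & → 10 & 11 = 10. Stack: [10]
STORE_FAST q → q=10. Stack: []
LOAD_CONST → push 11. Stack: [11]
LOAD_FAST q → push 10. Stack: [11, 10]
BINARY_OP * → 11 * 10 = 110. Stack: [110]
STORE_FAST y → y=110. Stack: []
LOAD_FAST_LOAD_FAST y,y → push 110,110. Stack: [110, 110]
BINARY_OP % → 110 % 110 = 0. Stack: [0]
LOAD_FAST q → push 10. Stack: [0, 10]
BINARY_OP + → 0 + 10 = 10. Stack: [10]
STORE_FAST y → y=10. Stack: []
LOAD_FAST_LOAD_FAST z,a → push 10,16. Stack: [10, 16]
BINARY_OP * → 10 * 16 = 160. Stack: [160]
STORE_FAST r → r=160. Stack: []
LOAD_CONST → push 6. Stack: [6]
LOAD_FAST r → push 160. Stack: [6, 160]
BINARY_OP | → 6 | 160 = 166. Stack: [166]
STORE_FAST v → v=166. Stack: []
LOAD_FAST_LOAD_FAST v,b → push 166,23. Stack: [166, 23]
BINARY_OP - → 166 - 23 = 143. Stack: [143]
STORE_FAST p → p=143. Stack: []
LOAD_FAST p → push 143. Stack: [143]
LOAD_CONST → push 1. Stack: [143, 1]
BINARY_OP * → 143 * 1 = 143. Stack: [143]
RETURN_VALUE → return 143.

143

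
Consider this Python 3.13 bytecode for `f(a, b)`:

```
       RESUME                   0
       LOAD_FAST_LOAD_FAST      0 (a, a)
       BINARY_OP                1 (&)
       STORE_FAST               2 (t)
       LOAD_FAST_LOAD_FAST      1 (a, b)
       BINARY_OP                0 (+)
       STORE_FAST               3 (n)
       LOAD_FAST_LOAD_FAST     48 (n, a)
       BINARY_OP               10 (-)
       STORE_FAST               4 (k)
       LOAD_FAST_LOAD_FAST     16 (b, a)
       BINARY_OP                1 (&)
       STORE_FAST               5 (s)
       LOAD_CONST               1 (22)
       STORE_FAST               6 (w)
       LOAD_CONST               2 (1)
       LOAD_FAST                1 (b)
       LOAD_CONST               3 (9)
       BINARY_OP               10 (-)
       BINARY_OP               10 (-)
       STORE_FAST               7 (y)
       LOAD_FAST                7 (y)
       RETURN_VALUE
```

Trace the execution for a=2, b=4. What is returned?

LOAD_FAST_LOAD_FAST a,a → push 2,2. Stack: [2, 2]
BINARY_OP & → 2 & 2 = 2. Stack: [2]
STORE_FAST t → t=2. Stack: []
LOAD_FAST_LOAD_FAST a,b → push 2,4. Stack: [2, 4]
BINARY_OP + → 2 + 4 = 6. Stack: [6]
STORE_FAST n → n=6. Stack: []
LOAD_FAST_LOAD_FAST n,a → push 6,2. Stack: [6, 2]
BINARY_OP - → 6 - 2 = 4. Stack: [4]
STORE_FAST k → k=4. Stack: []
LOAD_FAST_LOAD_FAST b,a → push 4,2. Stack: [4, 2]
BINARY_OP & → 4 & 2 = 0. Stack: [0]
STORE_FAST s → s=0. Stack: []
LOAD_CONST → push 22. Stack: [22]
STORE_FAST w → w=22. Stack: []
LOAD_CONST → push 1. Stack: [1]
LOAD_FAST b → push 4. Stack: [1, 4]
LOAD_CONST → push 9. Stack: [1, 4, 9]
BINARY_OP - → 4 - 9 = -5. Stack: [1, -5]
BINARY_OP - → 1 - -5 = 6. Stack: [6]
STORE_FAST y → y=6. Stack: []
LOAD_FAST y → push 6. Stack: [6]
RETURN_VALUE → return 6.

6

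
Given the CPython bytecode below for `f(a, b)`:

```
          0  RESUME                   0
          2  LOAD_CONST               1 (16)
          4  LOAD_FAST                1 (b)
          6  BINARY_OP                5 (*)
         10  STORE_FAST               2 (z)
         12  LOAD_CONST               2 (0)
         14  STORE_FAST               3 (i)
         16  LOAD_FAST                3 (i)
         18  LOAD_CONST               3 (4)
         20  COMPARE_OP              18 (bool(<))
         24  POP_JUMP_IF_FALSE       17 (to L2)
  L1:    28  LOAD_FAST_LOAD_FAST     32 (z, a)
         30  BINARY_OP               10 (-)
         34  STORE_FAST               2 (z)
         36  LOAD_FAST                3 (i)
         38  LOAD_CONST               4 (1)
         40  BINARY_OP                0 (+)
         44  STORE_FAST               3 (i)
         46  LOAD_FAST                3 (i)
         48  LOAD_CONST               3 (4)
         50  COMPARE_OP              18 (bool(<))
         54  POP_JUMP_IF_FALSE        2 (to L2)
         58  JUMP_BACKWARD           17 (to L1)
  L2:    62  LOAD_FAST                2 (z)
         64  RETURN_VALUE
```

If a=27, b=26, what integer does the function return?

LOAD_CONST → push 16. Stack: [16]
LOAD_FAST b → push 26. Stack: [16, 26]
BINARY_OP * → 16 * 26 = 416. Stack: [416]
STORE_FAST z → z=416. Stack: []
LOAD_CONST → push 0. Stack: [0]
STORE_FAST i → i=0. Stack: []
LOAD_FAST i → push 0. Stack: [0]
LOAD_CONST → push 4. Stack: [0, 4]
COMPARE_OP bool(<) → 0 vs 4 = True. Stack: [True]
POP_JUMP_IF_FALSE → pop True; no jump. Stack: []
LOAD_FAST_LOAD_FAST z,a → push 416,27. Stack: [416, 27]
BINARY_OP - → 416 - 27 = 389. Stack: [389]
STORE_FAST z → z=389. Stack: []
LOAD_FAST i → push 0. Stack: [0]
LOAD_CONST → push 1. Stack: [0, 1]
BINARY_OP + → 0 + 1 = 1. Stack: [1]
STORE_FAST i → i=1. Stack: []
LOAD_FAST i → push 1. Stack: [1]
LOAD_CONST → push 4. Stack: [1, 4]
COMPARE_OP bool(<) → 1 vs 4 = True. Stack: [True]
POP_JUMP_IF_FALSE → pop True; no jump. Stack: []
LOAD_FAST_LOAD_FAST z,a → push 389,27. Stack: [389, 27]
BINARY_OP - → 389 - 27 = 362. Stack: [362]
STORE_FAST z → z=362. Stack: []
LOAD_FAST i → push 1. Stack: [1]
LOAD_CONST → push 1. Stack: [1, 1]
BINARY_OP + → 1 + 1 = 2. Stack: [2]
STORE_FAST i → i=2. Stack: []
LOAD_FAST i → push 2. Stack: [2]
LOAD_CONST → push 4. Stack: [2, 4]
COMPARE_OP bool(<) → 2 vs 4 = True. Stack: [True]
POP_JUMP_IF_FALSE → pop True; no jump. Stack: []
LOAD_FAST_LOAD_FAST z,a → push 362,27. Stack: [362, 27]
BINARY_OP - → 362 - 27 = 335. Stack: [335]
STORE_FAST z → z=335. Stack: []
LOAD_FAST i → push 2. Stack: [2]
LOAD_CONST → push 1. Stack: [2, 1]
BINARY_OP + → 2 + 1 = 3. Stack: [3]
STORE_FAST i → i=3. Stack: []
LOAD_FAST i → push 3. Stack: [3]
LOAD_CONST → push 4. Stack: [3, 4]
COMPARE_OP bool(<) → 3 vs 4 = True. Stack: [True]
POP_JUMP_IF_FALSE → pop True; no jump. Stack: []
LOAD_FAST_LOAD_FAST z,a → push 335,27. Stack: [335, 27]
BINARY_OP - → 335 - 27 = 308. Stack: [308]
STORE_FAST z → z=308. Stack: []
LOAD_FAST i → push 3. Stack: [3]
LOAD_CONST → push 1. Stack: [3, 1]
BINARY_OP + → 3 + 1 = 4. Stack: [4]
STORE_FAST i → i=4. Stack: []
LOAD_FAST i → push 4. Stack: [4]
LOAD_CONST → push 4. Stack: [4, 4]
COMPARE_OP bool(<) → 4 vs 4 = False. Stack: [False]
POP_JUMP_IF_FALSE → pop False; jump. Stack: []
LOAD_FAST z → push 308. Stack: [308]
RETURN_VALUE → return 308.

308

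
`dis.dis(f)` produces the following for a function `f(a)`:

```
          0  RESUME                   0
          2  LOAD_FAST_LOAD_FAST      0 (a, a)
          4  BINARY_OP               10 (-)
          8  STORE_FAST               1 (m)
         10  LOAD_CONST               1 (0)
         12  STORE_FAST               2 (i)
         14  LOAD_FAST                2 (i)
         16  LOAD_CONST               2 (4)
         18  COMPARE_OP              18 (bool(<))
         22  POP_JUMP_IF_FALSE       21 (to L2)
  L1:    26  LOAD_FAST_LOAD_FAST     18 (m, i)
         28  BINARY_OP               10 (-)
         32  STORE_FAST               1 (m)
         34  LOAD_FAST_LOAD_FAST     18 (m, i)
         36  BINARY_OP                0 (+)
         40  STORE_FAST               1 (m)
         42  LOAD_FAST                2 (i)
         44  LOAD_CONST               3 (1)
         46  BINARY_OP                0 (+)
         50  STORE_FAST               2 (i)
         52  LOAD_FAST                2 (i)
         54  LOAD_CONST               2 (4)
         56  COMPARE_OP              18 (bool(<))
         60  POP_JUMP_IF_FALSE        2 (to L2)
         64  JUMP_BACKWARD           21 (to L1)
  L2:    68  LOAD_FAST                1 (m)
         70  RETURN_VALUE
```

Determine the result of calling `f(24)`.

0

LOAD_FAST_LOAD_FAST a,a → push 24,24
BINARY_OP - → 24 - 24 = 0
STORE_FAST m → m=0
LOAD_CONST → push 0
STORE_FAST i → i=0
LOAD_FAST i → push 0
LOAD_CONST → push 4
COMPARE_OP bool(<) → 0 vs 4 = True
POP_JUMP_IF_FALSE → pop True; no jump
LOAD_FAST_LOAD_FAST m,i → push 0,0
BINARY_OP - → 0 - 0 = 0
STORE_FAST m → m=0
LOAD_FAST_LOAD_FAST m,i → push 0,0
BINARY_OP + → 0 + 0 = 0
STORE_FAST m → m=0
LOAD_FAST i → push 0
LOAD_CONST → push 1
BINARY_OP + → 0 + 1 = 1
STORE_FAST i → i=1
LOAD_FAST i → push 1
LOAD_CONST → push 4
COMPARE_OP bool(<) → 1 vs 4 = True
POP_JUMP_IF_FALSE → pop True; no jump
LOAD_FAST_LOAD_FAST m,i → push 0,1
BINARY_OP - → 0 - 1 = -1
STORE_FAST m → m=-1
LOAD_FAST_LOAD_FAST m,i → push -1,1
BINARY_OP + → -1 + 1 = 0
STORE_FAST m → m=0
LOAD_FAST i → push 1
LOAD_CONST → push 1
BINARY_OP + → 1 + 1 = 2
STORE_FAST i → i=2
LOAD_FAST i → push 2
LOAD_CONST → push 4
COMPARE_OP bool(<) → 2 vs 4 = True
POP_JUMP_IF_FALSE → pop True; no jump
LOAD_FAST_LOAD_FAST m,i → push 0,2
BINARY_OP - → 0 - 2 = -2
STORE_FAST m → m=-2
LOAD_FAST_LOAD_FAST m,i → push -2,2
BINARY_OP + → -2 + 2 = 0
STORE_FAST m → m=0
LOAD_FAST i → push 2
LOAD_CONST → push 1
BINARY_OP + → 2 + 1 = 3
STORE_FAST i → i=3
LOAD_FAST i → push 3
LOAD_CONST → push 4
COMPARE_OP bool(<) → 3 vs 4 = True
POP_JUMP_IF_FALSE → pop True; no jump
LOAD_FAST_LOAD_FAST m,i → push 0,3
BINARY_OP - → 0 - 3 = -3
STORE_FAST m → m=-3
LOAD_FAST_LOAD_FAST m,i → push -3,3
BINARY_OP + → -3 + 3 = 0
STORE_FAST m → m=0
LOAD_FAST i → push 3
LOAD_CONST → push 1
BINARY_OP + → 3 + 1 = 4
STORE_FAST i → i=4
LOAD_FAST i → push 4
LOAD_CONST → push 4
COMPARE_OP bool(<) → 4 vs 4 = False
POP_JUMP_IF_FALSE → pop False; jump
LOAD_FAST m → push 0
RETURN_VALUE → return 0.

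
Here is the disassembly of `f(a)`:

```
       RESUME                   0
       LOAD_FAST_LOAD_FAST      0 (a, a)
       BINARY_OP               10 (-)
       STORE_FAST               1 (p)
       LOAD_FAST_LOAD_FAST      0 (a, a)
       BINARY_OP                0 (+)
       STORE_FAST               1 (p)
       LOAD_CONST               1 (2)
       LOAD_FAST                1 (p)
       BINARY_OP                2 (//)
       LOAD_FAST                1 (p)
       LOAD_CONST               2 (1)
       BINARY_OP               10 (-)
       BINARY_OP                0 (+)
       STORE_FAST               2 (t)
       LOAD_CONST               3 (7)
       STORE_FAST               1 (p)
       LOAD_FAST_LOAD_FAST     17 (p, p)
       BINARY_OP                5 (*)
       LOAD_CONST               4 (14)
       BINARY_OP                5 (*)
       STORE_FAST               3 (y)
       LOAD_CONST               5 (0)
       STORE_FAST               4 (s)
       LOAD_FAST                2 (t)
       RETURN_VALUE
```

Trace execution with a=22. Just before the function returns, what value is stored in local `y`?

686

LOAD_FAST_LOAD_FAST a,a → push 22,22. Stack: [22, 22]
BINARY_OP - → 22 - 22 = 0. Stack: [0]
STORE_FAST p → p=0. Stack: []
LOAD_FAST_LOAD_FAST a,a → push 22,22. Stack: [22, 22]
BINARY_OP + → 22 + 22 = 44. Stack: [44]
STORE_FAST p → p=44. Stack: []
LOAD_CONST → push 2. Stack: [2]
LOAD_FAST p → push 44. Stack: [2, 44]
BINARY_OP // → 2 // 44 = 0. Stack: [0]
LOAD_FAST p → push 44. Stack: [0, 44]
LOAD_CONST → push 1. Stack: [0, 44, 1]
BINARY_OP - → 44 - 1 = 43. Stack: [0, 43]
BINARY_OP + → 0 + 43 = 43. Stack: [43]
STORE_FAST t → t=43. Stack: []
LOAD_CONST → push 7. Stack: [7]
STORE_FAST p → p=7. Stack: []
LOAD_FAST_LOAD_FAST p,p → push 7,7. Stack: [7, 7]
BINARY_OP * → 7 * 7 = 49. Stack: [49]
LOAD_CONST → push 14. Stack: [49, 14]
BINARY_OP * → 49 * 14 = 686. Stack: [686]
STORE_FAST y → y=686. Stack: []
LOAD_CONST → push 0. Stack: [0]
STORE_FAST s → s=0. Stack: []
LOAD_FAST t → push 43. Stack: [43]
RETURN_VALUE → return 43.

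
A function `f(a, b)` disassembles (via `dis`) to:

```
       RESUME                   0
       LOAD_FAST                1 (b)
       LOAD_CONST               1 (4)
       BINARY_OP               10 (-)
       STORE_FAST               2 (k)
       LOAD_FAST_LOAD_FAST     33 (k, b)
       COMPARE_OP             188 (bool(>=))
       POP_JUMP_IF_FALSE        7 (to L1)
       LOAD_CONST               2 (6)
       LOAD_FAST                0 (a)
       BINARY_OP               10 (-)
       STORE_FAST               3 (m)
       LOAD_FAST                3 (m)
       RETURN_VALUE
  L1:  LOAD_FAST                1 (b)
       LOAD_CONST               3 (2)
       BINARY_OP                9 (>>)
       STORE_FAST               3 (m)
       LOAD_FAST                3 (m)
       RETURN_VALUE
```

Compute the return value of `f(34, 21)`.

LOAD_FAST b → push 21. Stack: [21]
LOAD_CONST → push 4. Stack: [21, 4]
BINARY_OP - → 21 - 4 = 17. Stack: [17]
STORE_FAST k → k=17. Stack: []
LOAD_FAST_LOAD_FAST k,b → push 17,21. Stack: [17, 21]
COMPARE_OP bool(>=) → 17 vs 21 = False. Stack: [False]
POP_JUMP_IF_FALSE → pop False; jump. Stack: []
LOAD_FAST b → push 21. Stack: [21]
LOAD_CONST → push 2. Stack: [21, 2]
BINARY_OP >> → 21 >> 2 = 5. Stack: [5]
STORE_FAST m → m=5. Stack: []
LOAD_FAST m → push 5. Stack: [5]
RETURN_VALUE → return 5.

5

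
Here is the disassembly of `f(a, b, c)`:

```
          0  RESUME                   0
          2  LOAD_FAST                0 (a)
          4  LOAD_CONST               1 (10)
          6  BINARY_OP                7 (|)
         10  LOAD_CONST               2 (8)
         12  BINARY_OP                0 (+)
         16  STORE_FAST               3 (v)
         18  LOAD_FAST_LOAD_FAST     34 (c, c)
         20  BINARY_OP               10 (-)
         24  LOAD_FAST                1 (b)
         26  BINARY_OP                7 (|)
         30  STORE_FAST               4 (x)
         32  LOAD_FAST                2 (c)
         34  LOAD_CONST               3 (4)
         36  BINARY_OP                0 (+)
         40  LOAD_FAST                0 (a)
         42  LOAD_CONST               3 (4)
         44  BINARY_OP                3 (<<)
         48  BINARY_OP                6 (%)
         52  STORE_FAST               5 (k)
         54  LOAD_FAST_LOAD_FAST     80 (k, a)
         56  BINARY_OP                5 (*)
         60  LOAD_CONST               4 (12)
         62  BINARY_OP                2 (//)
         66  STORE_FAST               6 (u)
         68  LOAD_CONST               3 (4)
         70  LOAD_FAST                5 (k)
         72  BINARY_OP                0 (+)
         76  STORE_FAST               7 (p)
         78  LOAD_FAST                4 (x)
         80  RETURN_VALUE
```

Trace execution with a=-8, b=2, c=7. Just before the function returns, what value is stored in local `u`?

LOAD_FAST a → push -8. Stack: [-8]
LOAD_CONST → push 10. Stack: [-8, 10]
BINARY_OP | → -8 | 10 = -6. Stack: [-6]
LOAD_CONST → push 8. Stack: [-6, 8]
BINARY_OP + → -6 + 8 = 2. Stack: [2]
STORE_FAST v → v=2. Stack: []
LOAD_FAST_LOAD_FAST c,c → push 7,7. Stack: [7, 7]
BINARY_OP - → 7 - 7 = 0. Stack: [0]
LOAD_FAST b → push 2. Stack: [0, 2]
BINARY_OP | → 0 | 2 = 2. Stack: [2]
STORE_FAST x → x=2. Stack: []
LOAD_FAST c → push 7. Stack: [7]
LOAD_CONST → push 4. Stack: [7, 4]
BINARY_OP + → 7 + 4 = 11. Stack: [11]
LOAD_FAST a → push -8. Stack: [11, -8]
LOAD_CONST → push 4. Stack: [11, -8, 4]
BINARY_OP << → -8 << 4 = -128. Stack: [11, -128]
BINARY_OP % → 11 % -128 = -117. Stack: [-117]
STORE_FAST k → k=-117. Stack: []
LOAD_FAST_LOAD_FAST k,a → push -117,-8. Stack: [-117, -8]
BINARY_OP * → -117 * -8 = 936. Stack: [936]
LOAD_CONST → push 12. Stack: [936, 12]
BINARY_OP // → 936 // 12 = 78. Stack: [78]
STORE_FAST u → u=78. Stack: []
LOAD_CONST → push 4. Stack: [4]
LOAD_FAST k → push -117. Stack: [4, -117]
BINARY_OP + → 4 + -117 = -113. Stack: [-113]
STORE_FAST p → p=-113. Stack: []
LOAD_FAST x → push 2. Stack: [2]
RETURN_VALUE → return 2.

78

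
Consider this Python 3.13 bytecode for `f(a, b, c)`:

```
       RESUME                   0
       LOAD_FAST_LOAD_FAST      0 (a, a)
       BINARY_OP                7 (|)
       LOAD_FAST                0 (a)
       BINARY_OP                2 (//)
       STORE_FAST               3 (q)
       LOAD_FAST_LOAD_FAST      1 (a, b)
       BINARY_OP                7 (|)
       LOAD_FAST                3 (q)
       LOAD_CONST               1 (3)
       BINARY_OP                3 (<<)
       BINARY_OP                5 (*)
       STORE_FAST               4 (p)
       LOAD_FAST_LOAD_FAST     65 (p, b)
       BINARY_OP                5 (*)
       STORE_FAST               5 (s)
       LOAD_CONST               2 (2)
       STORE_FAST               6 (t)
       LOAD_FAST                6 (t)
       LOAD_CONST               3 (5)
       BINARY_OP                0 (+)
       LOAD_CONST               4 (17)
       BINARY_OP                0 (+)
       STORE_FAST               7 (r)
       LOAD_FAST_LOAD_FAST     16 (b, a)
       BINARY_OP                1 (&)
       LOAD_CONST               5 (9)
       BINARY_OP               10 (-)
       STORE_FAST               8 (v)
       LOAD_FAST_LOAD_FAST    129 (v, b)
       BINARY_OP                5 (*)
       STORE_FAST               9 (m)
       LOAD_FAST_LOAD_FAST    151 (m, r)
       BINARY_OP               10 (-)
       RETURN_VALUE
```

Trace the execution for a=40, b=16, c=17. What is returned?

LOAD_FAST_LOAD_FAST a,a → push 40,40. Stack: [40, 40]
BINARY_OP | → 40 | 40 = 40. Stack: [40]
LOAD_FAST a → push 40. Stack: [40, 40]
BINARY_OP // → 40 // 40 = 1. Stack: [1]
STORE_FAST q → q=1. Stack: []
LOAD_FAST_LOAD_FAST a,b → push 40,16. Stack: [40, 16]
BINARY_OP | → 40 | 16 = 56. Stack: [56]
LOAD_FAST q → push 1. Stack: [56, 1]
LOAD_CONST → push 3. Stack: [56, 1, 3]
BINARY_OP << → 1 << 3 = 8. Stack: [56, 8]
BINARY_OP * → 56 * 8 = 448. Stack: [448]
STORE_FAST p → p=448. Stack: []
LOAD_FAST_LOAD_FAST p,b → push 448,16. Stack: [448, 16]
BINARY_OP * → 448 * 16 = 7168. Stack: [7168]
STORE_FAST s → s=7168. Stack: []
LOAD_CONST → push 2. Stack: [2]
STORE_FAST t → t=2. Stack: []
LOAD_FAST t → push 2. Stack: [2]
LOAD_CONST → push 5. Stack: [2, 5]
BINARY_OP + → 2 + 5 = 7. Stack: [7]
LOAD_CONST → push 17. Stack: [7, 17]
BINARY_OP + → 7 + 17 = 24. Stack: [24]
STORE_FAST r → r=24. Stack: []
LOAD_FAST_LOAD_FAST b,a → push 16,40. Stack: [16, 40]
BINARY_OP & → 16 & 40 = 0. Stack: [0]
LOAD_CONST → push 9. Stack: [0, 9]
BINARY_OP - → 0 - 9 = -9. Stack: [-9]
STORE_FAST v → v=-9. Stack: []
LOAD_FAST_LOAD_FAST v,b → push -9,16. Stack: [-9, 16]
BINARY_OP * → -9 * 16 = -144. Stack: [-144]
STORE_FAST m → m=-144. Stack: []
LOAD_FAST_LOAD_FAST m,r → push -144,24. Stack: [-144, 24]
BINARY_OP - → -144 - 24 = -168. Stack: [-168]
RETURN_VALUE → return -168.

-168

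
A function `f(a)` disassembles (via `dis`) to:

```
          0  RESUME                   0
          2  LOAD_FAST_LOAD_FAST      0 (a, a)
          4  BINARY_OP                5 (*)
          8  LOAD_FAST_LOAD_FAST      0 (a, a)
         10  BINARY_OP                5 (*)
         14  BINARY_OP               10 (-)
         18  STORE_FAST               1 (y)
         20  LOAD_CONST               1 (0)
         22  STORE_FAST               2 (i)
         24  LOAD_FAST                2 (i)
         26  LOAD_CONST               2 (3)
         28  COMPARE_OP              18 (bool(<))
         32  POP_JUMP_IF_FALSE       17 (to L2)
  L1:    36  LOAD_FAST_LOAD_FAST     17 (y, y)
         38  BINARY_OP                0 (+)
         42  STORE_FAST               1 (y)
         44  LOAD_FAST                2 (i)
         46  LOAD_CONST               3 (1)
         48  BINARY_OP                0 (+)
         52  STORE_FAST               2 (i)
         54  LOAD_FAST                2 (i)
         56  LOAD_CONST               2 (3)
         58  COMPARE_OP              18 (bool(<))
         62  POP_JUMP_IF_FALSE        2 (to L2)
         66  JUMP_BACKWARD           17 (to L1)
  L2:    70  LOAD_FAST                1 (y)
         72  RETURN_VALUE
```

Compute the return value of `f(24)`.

LOAD_FAST_LOAD_FAST a,a → push 24,24. Stack: [24, 24]
BINARY_OP * → 24 * 24 = 576. Stack: [576]
LOAD_FAST_LOAD_FAST a,a → push 24,24. Stack: [576, 24, 24]
BINARY_OP * → 24 * 24 = 576. Stack: [576, 576]
BINARY_OP - → 576 - 576 = 0. Stack: [0]
STORE_FAST y → y=0. Stack: []
LOAD_CONST → push 0. Stack: [0]
STORE_FAST i → i=0. Stack: []
LOAD_FAST i → push 0. Stack: [0]
LOAD_CONST → push 3. Stack: [0, 3]
COMPARE_OP bool(<) → 0 vs 3 = True. Stack: [True]
POP_JUMP_IF_FALSE → pop True; no jump. Stack: []
LOAD_FAST_LOAD_FAST y,y → push 0,0. Stack: [0, 0]
BINARY_OP + → 0 + 0 = 0. Stack: [0]
STORE_FAST y → y=0. Stack: []
LOAD_FAST i → push 0. Stack: [0]
LOAD_CONST → push 1. Stack: [0, 1]
BINARY_OP + → 0 + 1 = 1. Stack: [1]
STORE_FAST i → i=1. Stack: []
LOAD_FAST i → push 1. Stack: [1]
LOAD_CONST → push 3. Stack: [1, 3]
COMPARE_OP bool(<) → 1 vs 3 = True. Stack: [True]
POP_JUMP_IF_FALSE → pop True; no jump. Stack: []
LOAD_FAST_LOAD_FAST y,y → push 0,0. Stack: [0, 0]
BINARY_OP + → 0 + 0 = 0. Stack: [0]
STORE_FAST y → y=0. Stack: []
LOAD_FAST i → push 1. Stack: [1]
LOAD_CONST → push 1. Stack: [1, 1]
BINARY_OP + → 1 + 1 = 2. Stack: [2]
STORE_FAST i → i=2. Stack: []
LOAD_FAST i → push 2. Stack: [2]
LOAD_CONST → push 3. Stack: [2, 3]
COMPARE_OP bool(<) → 2 vs 3 = True. Stack: [True]
POP_JUMP_IF_FALSE → pop True; no jump. Stack: []
LOAD_FAST_LOAD_FAST y,y → push 0,0. Stack: [0, 0]
BINARY_OP + → 0 + 0 = 0. Stack: [0]
STORE_FAST y → y=0. Stack: []
LOAD_FAST i → push 2. Stack: [2]
LOAD_CONST → push 1. Stack: [2, 1]
BINARY_OP + → 2 + 1 = 3. Stack: [3]
STORE_FAST i → i=3. Stack: []
LOAD_FAST i → push 3. Stack: [3]
LOAD_CONST → push 3. Stack: [3, 3]
COMPARE_OP bool(<) → 3 vs 3 = False. Stack: [False]
POP_JUMP_IF_FALSE → pop False; jump. Stack: []
LOAD_FAST y → push 0. Stack: [0]
RETURN_VALUE → return 0.

0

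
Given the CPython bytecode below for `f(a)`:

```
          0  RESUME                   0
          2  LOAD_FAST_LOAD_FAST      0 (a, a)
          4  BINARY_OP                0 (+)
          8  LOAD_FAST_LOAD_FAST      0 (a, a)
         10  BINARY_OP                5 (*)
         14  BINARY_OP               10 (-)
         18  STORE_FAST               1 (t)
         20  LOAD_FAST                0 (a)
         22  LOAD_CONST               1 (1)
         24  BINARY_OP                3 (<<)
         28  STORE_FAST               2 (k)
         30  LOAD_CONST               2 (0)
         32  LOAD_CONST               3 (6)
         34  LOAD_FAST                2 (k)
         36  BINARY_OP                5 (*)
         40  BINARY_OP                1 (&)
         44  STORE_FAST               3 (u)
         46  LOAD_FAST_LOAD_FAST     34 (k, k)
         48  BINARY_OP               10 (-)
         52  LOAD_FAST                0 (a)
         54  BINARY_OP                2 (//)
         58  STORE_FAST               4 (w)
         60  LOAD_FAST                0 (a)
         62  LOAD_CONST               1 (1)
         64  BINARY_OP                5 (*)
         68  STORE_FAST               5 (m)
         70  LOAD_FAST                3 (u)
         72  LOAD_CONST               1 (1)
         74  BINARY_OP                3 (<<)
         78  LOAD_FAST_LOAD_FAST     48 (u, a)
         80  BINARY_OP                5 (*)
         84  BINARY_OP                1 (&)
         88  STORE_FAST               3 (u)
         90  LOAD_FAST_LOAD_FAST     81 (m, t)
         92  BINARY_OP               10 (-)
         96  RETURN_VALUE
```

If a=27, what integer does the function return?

LOAD_FAST_LOAD_FAST a,a → push 27,27. Stack: [27, 27]
BINARY_OP + → 27 + 27 = 54. Stack: [54]
LOAD_FAST_LOAD_FAST a,a → push 27,27. Stack: [54, 27, 27]
BINARY_OP * → 27 * 27 = 729. Stack: [54, 729]
BINARY_OP - → 54 - 729 = -675. Stack: [-675]
STORE_FAST t → t=-675. Stack: []
LOAD_FAST a → push 27. Stack: [27]
LOAD_CONST → push 1. Stack: [27, 1]
BINARY_OP << → 27 << 1 = 54. Stack: [54]
STORE_FAST k → k=54. Stack: []
LOAD_CONST → push 0. Stack: [0]
LOAD_CONST → push 6. Stack: [0, 6]
LOAD_FAST k → push 54. Stack: [0, 6, 54]
BINARY_OP * → 6 * 54 = 324. Stack: [0, 324]
BINARY_OP & → 0 & 324 = 0. Stack: [0]
STORE_FAST u → u=0. Stack: []
LOAD_FAST_LOAD_FAST k,k → push 54,54. Stack: [54, 54]
BINARY_OP - → 54 - 54 = 0. Stack: [0]
LOAD_FAST a → push 27. Stack: [0, 27]
BINARY_OP // → 0 // 27 = 0. Stack: [0]
STORE_FAST w → w=0. Stack: []
LOAD_FAST a → push 27. Stack: [27]
LOAD_CONST → push 1. Stack: [27, 1]
BINARY_OP * → 27 * 1 = 27. Stack: [27]
STORE_FAST m → m=27. Stack: []
LOAD_FAST u → push 0. Stack: [0]
LOAD_CONST → push 1. Stack: [0, 1]
BINARY_OP << → 0 << 1 = 0. Stack: [0]
LOAD_FAST_LOAD_FAST u,a → push 0,27. Stack: [0, 0, 27]
BINARY_OP * → 0 * 27 = 0. Stack: [0, 0]
BINARY_OP & → 0 & 0 = 0. Stack: [0]
STORE_FAST u → u=0. Stack: []
LOAD_FAST_LOAD_FAST m,t → push 27,-675. Stack: [27, -675]
BINARY_OP - → 27 - -675 = 702. Stack: [702]
RETURN_VALUE → return 702.

702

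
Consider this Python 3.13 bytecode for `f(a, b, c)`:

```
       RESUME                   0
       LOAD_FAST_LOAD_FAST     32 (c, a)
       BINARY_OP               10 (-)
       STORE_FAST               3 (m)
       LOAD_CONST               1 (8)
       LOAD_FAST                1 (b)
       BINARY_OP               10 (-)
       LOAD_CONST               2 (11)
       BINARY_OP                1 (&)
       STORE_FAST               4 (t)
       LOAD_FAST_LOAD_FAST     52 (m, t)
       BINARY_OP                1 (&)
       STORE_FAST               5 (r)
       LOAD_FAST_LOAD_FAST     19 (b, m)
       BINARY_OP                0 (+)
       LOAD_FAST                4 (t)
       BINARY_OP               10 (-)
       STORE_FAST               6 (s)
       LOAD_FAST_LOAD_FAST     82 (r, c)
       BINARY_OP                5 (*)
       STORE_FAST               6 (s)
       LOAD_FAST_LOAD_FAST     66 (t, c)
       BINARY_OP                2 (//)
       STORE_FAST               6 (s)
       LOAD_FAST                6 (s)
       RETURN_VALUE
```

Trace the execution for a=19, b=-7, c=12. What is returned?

LOAD_FAST_LOAD_FAST c,a → push 12,19. Stack: [12, 19]
BINARY_OP - → 12 - 19 = -7. Stack: [-7]
STORE_FAST m → m=-7. Stack: []
LOAD_CONST → push 8. Stack: [8]
LOAD_FAST b → push -7. Stack: [8, -7]
BINARY_OP - → 8 - -7 = 15. Stack: [15]
LOAD_CONST → push 11. Stack: [15, 11]
BINARY_OP & → 15 & 11 = 11. Stack: [11]
STORE_FAST t → t=11. Stack: []
LOAD_FAST_LOAD_FAST m,t → push -7,11. Stack: [-7, 11]
BINARY_OP & → -7 & 11 = 9. Stack: [9]
STORE_FAST r → r=9. Stack: []
LOAD_FAST_LOAD_FAST b,m → push -7,-7. Stack: [-7, -7]
BINARY_OP + → -7 + -7 = -14. Stack: [-14]
LOAD_FAST t → push 11. Stack: [-14, 11]
BINARY_OP - → -14 - 11 = -25. Stack: [-25]
STORE_FAST s → s=-25. Stack: []
LOAD_FAST_LOAD_FAST r,c → push 9,12. Stack: [9, 12]
BINARY_OP * → 9 * 12 = 108. Stack: [108]
STORE_FAST s → s=108. Stack: []
LOAD_FAST_LOAD_FAST t,c → push 11,12. Stack: [11, 12]
BINARY_OP // → 11 // 12 = 0. Stack: [0]
STORE_FAST s → s=0. Stack: []
LOAD_FAST s → push 0. Stack: [0]
RETURN_VALUE → return 0.

0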